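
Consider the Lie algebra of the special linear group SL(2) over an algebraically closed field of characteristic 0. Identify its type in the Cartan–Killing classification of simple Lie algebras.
This is sl(2), which has dimension 2^2 - 1 = 3 and rank 2 - 1 = 1 (a Cartan subalgebra is the diagonal traceless matrices). In the classification of classical Lie algebras, the special linear algebra sl(n+1) has type A_n; here n = 1, so the Dynkin diagram is a chain of 1 nodes with single edges (A_1). Hence the type is A_1.

type A_1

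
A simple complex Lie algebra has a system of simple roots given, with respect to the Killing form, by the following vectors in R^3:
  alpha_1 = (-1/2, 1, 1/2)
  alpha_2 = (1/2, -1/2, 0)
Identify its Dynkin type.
Compute the Cartan integers a_ij = 2(alpha_i, alpha_j)/(alpha_j, alpha_j); the resulting 2x2 Cartan matrix is
[[2, -3], [-1, 2]].
The roots have two lengths (squared-length ratio 3:1); the short ones are alpha_{2}. The associated Dynkin diagram is two nodes joined by a triple edge (G_2), so the type is G_2.

type G_2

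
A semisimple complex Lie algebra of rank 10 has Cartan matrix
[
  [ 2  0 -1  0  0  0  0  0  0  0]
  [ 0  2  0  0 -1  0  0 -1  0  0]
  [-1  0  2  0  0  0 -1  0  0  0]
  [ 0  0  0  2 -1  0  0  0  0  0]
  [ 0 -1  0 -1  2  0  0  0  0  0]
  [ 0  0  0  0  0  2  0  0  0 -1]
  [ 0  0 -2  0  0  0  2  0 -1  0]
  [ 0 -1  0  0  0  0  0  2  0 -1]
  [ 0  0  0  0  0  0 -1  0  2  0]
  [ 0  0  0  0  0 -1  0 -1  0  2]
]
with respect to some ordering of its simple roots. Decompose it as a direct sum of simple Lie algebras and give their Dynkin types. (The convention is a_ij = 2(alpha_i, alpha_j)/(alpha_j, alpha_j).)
The diagram associated to this matrix has two connected components: the simple roots {alpha_2, alpha_4, alpha_5, alpha_6, alpha_8, alpha_10} form a chain of 6 nodes with single edges (A_6), and {alpha_1, alpha_3, alpha_7, alpha_9} form a chain of 4 nodes with a double edge between the middle two (F_4). A semisimple Lie algebra decomposes uniquely as the direct sum of simple ideals, one per connected component of its Dynkin diagram, so g ≅ A_6 ⊕ F_4 (dimension 48 + 52 = 100).

A_6 ⊕ F_4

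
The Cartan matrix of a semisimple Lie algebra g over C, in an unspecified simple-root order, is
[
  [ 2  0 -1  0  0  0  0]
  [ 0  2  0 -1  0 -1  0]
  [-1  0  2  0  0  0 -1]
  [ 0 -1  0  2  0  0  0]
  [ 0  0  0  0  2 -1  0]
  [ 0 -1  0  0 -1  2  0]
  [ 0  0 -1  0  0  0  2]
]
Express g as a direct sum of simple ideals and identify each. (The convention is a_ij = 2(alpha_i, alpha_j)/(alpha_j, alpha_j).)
A_3 (sl(4)) ⊕ A_4 (sl(5))

The diagram associated to this matrix has two connected components: the simple roots {alpha_1, alpha_3, alpha_7} form a chain of 3 nodes with single edges (A_3), and {alpha_2, alpha_4, alpha_5, alpha_6} form a chain of 4 nodes with single edges (A_4). A semisimple Lie algebra decomposes uniquely as the direct sum of simple ideals, one per connected component of its Dynkin diagram, so g ≅ A_3 ⊕ A_4 (dimension 15 + 24 = 39).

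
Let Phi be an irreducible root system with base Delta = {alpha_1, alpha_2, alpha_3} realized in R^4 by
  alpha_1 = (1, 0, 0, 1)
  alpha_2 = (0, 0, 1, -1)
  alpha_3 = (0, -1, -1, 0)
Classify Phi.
A3

Compute the Cartan integers a_ij = 2(alpha_i, alpha_j)/(alpha_j, alpha_j); the resulting 3x3 Cartan matrix is
[[2, -1, 0], [-1, 2, -1], [0, -1, 2]].
All simple roots have the same length, so the diagram is simply laced. The associated Dynkin diagram is a chain of 3 nodes with single edges (A_3), so the type is A_3 (the algebra sl(4)).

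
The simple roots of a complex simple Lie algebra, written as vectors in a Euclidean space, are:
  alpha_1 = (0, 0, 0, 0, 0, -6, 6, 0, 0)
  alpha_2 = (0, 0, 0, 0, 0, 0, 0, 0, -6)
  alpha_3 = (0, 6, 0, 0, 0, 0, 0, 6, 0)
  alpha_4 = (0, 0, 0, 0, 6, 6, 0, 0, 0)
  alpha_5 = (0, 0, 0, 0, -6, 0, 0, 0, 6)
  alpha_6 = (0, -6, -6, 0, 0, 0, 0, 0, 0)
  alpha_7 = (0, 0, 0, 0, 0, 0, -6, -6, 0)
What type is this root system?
Compute the Cartan integers a_ij = 2(alpha_i, alpha_j)/(alpha_j, alpha_j); the resulting 7x7 Cartan matrix is
[[2, 0, 0, -1, 0, 0, -1], [0, 2, 0, 0, -1, 0, 0], [0, 0, 2, 0, 0, -1, -1], [-1, 0, 0, 2, -1, 0, 0], [0, -2, 0, -1, 2, 0, 0], [0, 0, -1, 0, 0, 2, 0], [-1, 0, -1, 0, 0, 0, 2]].
The roots have two lengths (squared-length ratio 2:1); the short ones are alpha_{2}. The associated Dynkin diagram is a chain of 7 nodes with a double edge at one end; the terminal node there is the unique short simple root (B_7), so the type is B_7 (the algebra so(15)).

B_7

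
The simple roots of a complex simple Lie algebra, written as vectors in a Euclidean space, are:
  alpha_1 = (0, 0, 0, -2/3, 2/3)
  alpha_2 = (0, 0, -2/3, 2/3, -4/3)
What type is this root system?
G2

Compute the Cartan integers a_ij = 2(alpha_i, alpha_j)/(alpha_j, alpha_j); the resulting 2x2 Cartan matrix is
[[2, -1], [-3, 2]].
The roots have two lengths (squared-length ratio 3:1); the short ones are alpha_{1}. The associated Dynkin diagram is two nodes joined by a triple edge (G_2), so the type is G_2.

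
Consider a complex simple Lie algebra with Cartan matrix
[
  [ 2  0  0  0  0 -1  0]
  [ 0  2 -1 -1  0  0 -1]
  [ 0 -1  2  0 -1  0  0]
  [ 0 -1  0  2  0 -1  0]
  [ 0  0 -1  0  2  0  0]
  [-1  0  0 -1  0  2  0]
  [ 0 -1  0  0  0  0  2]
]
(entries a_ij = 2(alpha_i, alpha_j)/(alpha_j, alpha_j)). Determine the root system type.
The matrix has rank 7 with 2's on the diagonal. Reading the off-diagonal entries as Dynkin edges (a single edge where a_ij = a_ji = -1; a double or triple edge where a_ij * a_ji = 2 or 3), the diagram is a chain of 6 nodes with one extra node attached to the third node from one end (E_7). One simple-root ordering that puts it in standard form is (alpha_5, alpha_7, alpha_3, alpha_2, alpha_4, alpha_6, alpha_1). So the algebra is type E_7.

E_7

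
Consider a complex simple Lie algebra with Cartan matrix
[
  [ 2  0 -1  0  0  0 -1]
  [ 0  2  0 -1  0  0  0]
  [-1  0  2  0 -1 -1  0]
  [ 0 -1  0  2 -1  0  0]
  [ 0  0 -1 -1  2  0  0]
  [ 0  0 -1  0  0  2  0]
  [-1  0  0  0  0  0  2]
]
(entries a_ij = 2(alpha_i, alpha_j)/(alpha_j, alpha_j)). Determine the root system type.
The matrix has rank 7 with 2's on the diagonal. Reading the off-diagonal entries as Dynkin edges (a single edge where a_ij = a_ji = -1; a double or triple edge where a_ij * a_ji = 2 or 3), the diagram is a chain of 6 nodes with one extra node attached to the third node from one end (E_7). One simple-root ordering that puts it in standard form is (alpha_7, alpha_6, alpha_1, alpha_3, alpha_5, alpha_4, alpha_2). So the algebra is type E_7.

E_7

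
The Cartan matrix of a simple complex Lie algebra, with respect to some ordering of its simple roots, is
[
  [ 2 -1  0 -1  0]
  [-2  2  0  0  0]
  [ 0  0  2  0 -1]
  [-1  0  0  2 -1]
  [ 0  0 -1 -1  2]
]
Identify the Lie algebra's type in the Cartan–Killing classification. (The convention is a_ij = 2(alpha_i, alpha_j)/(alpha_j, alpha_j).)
C_5

The matrix has rank 5 with 2's on the diagonal. Reading the off-diagonal entries as Dynkin edges (a single edge where a_ij = a_ji = -1; a double or triple edge where a_ij * a_ji = 2 or 3), the diagram is a chain of 5 nodes with a double edge at one end; the terminal node there is the unique long simple root (C_5). One simple-root ordering that puts it in standard form is (alpha_3, alpha_5, alpha_4, alpha_1, alpha_2). So the algebra is type C_5, i.e. sp(10).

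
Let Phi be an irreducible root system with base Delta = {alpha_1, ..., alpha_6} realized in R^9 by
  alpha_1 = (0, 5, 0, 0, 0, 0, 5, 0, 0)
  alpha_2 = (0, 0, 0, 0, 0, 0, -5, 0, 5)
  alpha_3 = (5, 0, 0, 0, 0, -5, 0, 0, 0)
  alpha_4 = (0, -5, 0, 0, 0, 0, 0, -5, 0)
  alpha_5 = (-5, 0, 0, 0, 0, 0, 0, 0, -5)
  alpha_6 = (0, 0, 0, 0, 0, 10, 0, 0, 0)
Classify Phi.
Compute the Cartan integers a_ij = 2(alpha_i, alpha_j)/(alpha_j, alpha_j); the resulting 6x6 Cartan matrix is
[[2, -1, 0, -1, 0, 0], [-1, 2, 0, 0, -1, 0], [0, 0, 2, 0, -1, -1], [-1, 0, 0, 2, 0, 0], [0, -1, -1, 0, 2, 0], [0, 0, -2, 0, 0, 2]].
The roots have two lengths (squared-length ratio 2:1); the short ones are alpha_{1,2,3,4,5}. The associated Dynkin diagram is a chain of 6 nodes with a double edge at one end; the terminal node there is the unique long simple root (C_6), so the type is C_6 (the algebra sp(12)).

type C_6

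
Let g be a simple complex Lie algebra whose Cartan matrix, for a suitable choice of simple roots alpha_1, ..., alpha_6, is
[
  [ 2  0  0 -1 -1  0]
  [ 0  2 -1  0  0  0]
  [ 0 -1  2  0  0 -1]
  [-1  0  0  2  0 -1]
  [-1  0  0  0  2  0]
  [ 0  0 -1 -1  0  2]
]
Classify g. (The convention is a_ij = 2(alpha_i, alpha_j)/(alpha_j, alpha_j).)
The matrix has rank 6 with 2's on the diagonal. Reading the off-diagonal entries as Dynkin edges (a single edge where a_ij = a_ji = -1; a double or triple edge where a_ij * a_ji = 2 or 3), the diagram is a chain of 6 nodes with single edges (A_6). One simple-root ordering that puts it in standard form is (alpha_2, alpha_3, alpha_6, alpha_4, alpha_1, alpha_5). So the algebra is type A_6, i.e. sl(7).

A_6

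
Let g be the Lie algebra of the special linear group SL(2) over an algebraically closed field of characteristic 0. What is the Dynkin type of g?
A_1

This is sl(2), which has dimension 2^2 - 1 = 3 and rank 2 - 1 = 1 (a Cartan subalgebra is the diagonal traceless matrices). In the classification of classical Lie algebras, the special linear algebra sl(n+1) has type A_n; here n = 1, so the Dynkin diagram is a chain of 1 nodes with single edges (A_1). Hence the type is A_1.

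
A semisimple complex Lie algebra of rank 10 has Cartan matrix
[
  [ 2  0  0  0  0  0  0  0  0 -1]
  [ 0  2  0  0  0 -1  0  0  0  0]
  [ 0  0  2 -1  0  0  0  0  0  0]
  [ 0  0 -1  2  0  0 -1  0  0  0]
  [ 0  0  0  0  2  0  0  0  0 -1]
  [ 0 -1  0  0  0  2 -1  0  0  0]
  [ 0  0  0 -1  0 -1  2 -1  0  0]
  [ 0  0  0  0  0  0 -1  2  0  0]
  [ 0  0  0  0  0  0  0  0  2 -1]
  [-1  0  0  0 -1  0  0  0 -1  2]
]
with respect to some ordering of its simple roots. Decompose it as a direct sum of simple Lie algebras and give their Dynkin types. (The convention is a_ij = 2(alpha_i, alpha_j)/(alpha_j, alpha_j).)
The diagram associated to this matrix has two connected components: the simple roots {alpha_1, alpha_5, alpha_9, alpha_10} form a chain of 2 nodes with a fork of two nodes at one end (D_4), and {alpha_2, alpha_3, alpha_4, alpha_6, alpha_7, alpha_8} form a chain of 5 nodes with one extra node attached to the third node from one end (E_6). A semisimple Lie algebra decomposes uniquely as the direct sum of simple ideals, one per connected component of its Dynkin diagram, so g ≅ D_4 ⊕ E_6 (dimension 28 + 78 = 106).

D_4 + E_6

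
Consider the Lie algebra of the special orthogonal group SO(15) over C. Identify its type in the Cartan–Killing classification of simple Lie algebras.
This is so(15) with 15 odd, which has dimension 15(15-1)/2 = 105 and rank (15-1)/2 = 7. In the classification of classical Lie algebras, the orthogonal algebra so(2n+1) in an odd number of variables has type B_n; here n = 7, so the Dynkin diagram is a chain of 7 nodes with a double edge at one end; the terminal node there is the unique short simple root (B_7). Hence the type is B_7.

B_7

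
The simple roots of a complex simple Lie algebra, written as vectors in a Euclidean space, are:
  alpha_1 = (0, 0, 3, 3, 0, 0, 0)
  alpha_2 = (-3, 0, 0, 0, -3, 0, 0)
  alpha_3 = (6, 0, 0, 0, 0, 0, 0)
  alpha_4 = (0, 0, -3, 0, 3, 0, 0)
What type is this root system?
Compute the Cartan integers a_ij = 2(alpha_i, alpha_j)/(alpha_j, alpha_j); the resulting 4x4 Cartan matrix is
[[2, 0, 0, -1], [0, 2, -1, -1], [0, -2, 2, 0], [-1, -1, 0, 2]].
The roots have two lengths (squared-length ratio 2:1); the short ones are alpha_{1,2,4}. The associated Dynkin diagram is a chain of 4 nodes with a double edge at one end; the terminal node there is the unique long simple root (C_4), so the type is C_4 (the algebra sp(8)).

C_4 (sp(8))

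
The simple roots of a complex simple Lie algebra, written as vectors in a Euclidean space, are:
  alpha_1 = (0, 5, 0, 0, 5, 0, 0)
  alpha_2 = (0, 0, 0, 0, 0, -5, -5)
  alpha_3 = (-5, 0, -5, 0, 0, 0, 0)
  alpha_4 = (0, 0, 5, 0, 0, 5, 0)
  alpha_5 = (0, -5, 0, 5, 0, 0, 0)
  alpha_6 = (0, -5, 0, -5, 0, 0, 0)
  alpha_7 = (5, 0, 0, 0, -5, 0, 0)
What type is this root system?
Compute the Cartan integers a_ij = 2(alpha_i, alpha_j)/(alpha_j, alpha_j); the resulting 7x7 Cartan matrix is
[[2, 0, 0, 0, -1, -1, -1], [0, 2, 0, -1, 0, 0, 0], [0, 0, 2, -1, 0, 0, -1], [0, -1, -1, 2, 0, 0, 0], [-1, 0, 0, 0, 2, 0, 0], [-1, 0, 0, 0, 0, 2, 0], [-1, 0, -1, 0, 0, 0, 2]].
All simple roots have the same length, so the diagram is simply laced. The associated Dynkin diagram is a chain of 5 nodes with a fork of two nodes at one end (D_7), so the type is D_7 (the algebra so(14)).

D7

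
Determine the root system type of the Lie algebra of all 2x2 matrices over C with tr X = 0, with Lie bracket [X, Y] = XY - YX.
This is sl(2), which has dimension 2^2 - 1 = 3 and rank 2 - 1 = 1 (a Cartan subalgebra is the diagonal traceless matrices). In the classification of classical Lie algebras, the special linear algebra sl(n+1) has type A_n; here n = 1, so the Dynkin diagram is a chain of 1 nodes with single edges (A_1). Hence the type is A_1.

A_1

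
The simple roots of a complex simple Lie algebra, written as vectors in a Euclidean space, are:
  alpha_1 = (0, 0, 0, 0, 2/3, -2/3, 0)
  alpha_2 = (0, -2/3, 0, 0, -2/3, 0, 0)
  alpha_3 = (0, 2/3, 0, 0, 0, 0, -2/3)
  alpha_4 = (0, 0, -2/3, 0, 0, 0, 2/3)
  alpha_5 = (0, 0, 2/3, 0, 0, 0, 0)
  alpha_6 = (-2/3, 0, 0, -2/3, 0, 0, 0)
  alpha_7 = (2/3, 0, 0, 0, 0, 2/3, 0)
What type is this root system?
B_7 (so(15))

Compute the Cartan integers a_ij = 2(alpha_i, alpha_j)/(alpha_j, alpha_j); the resulting 7x7 Cartan matrix is
[[2, -1, 0, 0, 0, 0, -1], [-1, 2, -1, 0, 0, 0, 0], [0, -1, 2, -1, 0, 0, 0], [0, 0, -1, 2, -2, 0, 0], [0, 0, 0, -1, 2, 0, 0], [0, 0, 0, 0, 0, 2, -1], [-1, 0, 0, 0, 0, -1, 2]].
The roots have two lengths (squared-length ratio 2:1); the short ones are alpha_{5}. The associated Dynkin diagram is a chain of 7 nodes with a double edge at one end; the terminal node there is the unique short simple root (B_7), so the type is B_7 (the algebra so(15)).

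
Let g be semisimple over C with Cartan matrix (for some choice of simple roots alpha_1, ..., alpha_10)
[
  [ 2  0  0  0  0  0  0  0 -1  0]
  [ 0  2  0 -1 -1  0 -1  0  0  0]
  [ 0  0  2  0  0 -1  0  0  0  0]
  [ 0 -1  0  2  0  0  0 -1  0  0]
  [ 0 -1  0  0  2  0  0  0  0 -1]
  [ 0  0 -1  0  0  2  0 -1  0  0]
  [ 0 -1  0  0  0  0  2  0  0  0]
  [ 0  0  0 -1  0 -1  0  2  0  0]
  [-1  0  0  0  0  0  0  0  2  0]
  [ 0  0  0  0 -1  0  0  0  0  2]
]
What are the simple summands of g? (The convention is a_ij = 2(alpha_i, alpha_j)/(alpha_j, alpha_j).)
A_2 (sl(3)) + E_8

The diagram associated to this matrix has two connected components: the simple roots {alpha_1, alpha_9} form a chain of 2 nodes with single edges (A_2), and {alpha_2, alpha_3, alpha_4, alpha_5, alpha_6, alpha_7, alpha_8, alpha_10} form a chain of 7 nodes with one extra node attached to the third node from one end (E_8). A semisimple Lie algebra decomposes uniquely as the direct sum of simple ideals, one per connected component of its Dynkin diagram, so g ≅ A_2 ⊕ E_8 (dimension 8 + 248 = 256).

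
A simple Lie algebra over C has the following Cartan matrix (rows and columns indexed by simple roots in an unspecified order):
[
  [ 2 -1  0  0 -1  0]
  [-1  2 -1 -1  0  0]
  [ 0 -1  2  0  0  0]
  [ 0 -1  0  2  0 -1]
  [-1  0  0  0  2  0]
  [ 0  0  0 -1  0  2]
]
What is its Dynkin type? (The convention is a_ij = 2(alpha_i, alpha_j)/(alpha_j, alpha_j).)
E_6

The matrix has rank 6 with 2's on the diagonal. Reading the off-diagonal entries as Dynkin edges (a single edge where a_ij = a_ji = -1; a double or triple edge where a_ij * a_ji = 2 or 3), the diagram is a chain of 5 nodes with one extra node attached to the third node from one end (E_6). One simple-root ordering that puts it in standard form is (alpha_6, alpha_3, alpha_4, alpha_2, alpha_1, alpha_5). So the algebra is type E_6.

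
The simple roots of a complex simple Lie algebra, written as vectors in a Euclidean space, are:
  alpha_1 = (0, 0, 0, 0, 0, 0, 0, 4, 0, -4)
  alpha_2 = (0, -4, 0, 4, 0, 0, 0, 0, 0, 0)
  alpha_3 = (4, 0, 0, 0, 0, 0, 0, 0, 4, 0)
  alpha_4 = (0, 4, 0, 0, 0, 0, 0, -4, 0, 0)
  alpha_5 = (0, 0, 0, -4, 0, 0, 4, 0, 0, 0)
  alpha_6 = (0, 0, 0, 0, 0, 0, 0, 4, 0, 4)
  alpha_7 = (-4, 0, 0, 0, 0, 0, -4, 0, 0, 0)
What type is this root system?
type D_7

Compute the Cartan integers a_ij = 2(alpha_i, alpha_j)/(alpha_j, alpha_j); the resulting 7x7 Cartan matrix is
[[2, 0, 0, -1, 0, 0, 0], [0, 2, 0, -1, -1, 0, 0], [0, 0, 2, 0, 0, 0, -1], [-1, -1, 0, 2, 0, -1, 0], [0, -1, 0, 0, 2, 0, -1], [0, 0, 0, -1, 0, 2, 0], [0, 0, -1, 0, -1, 0, 2]].
All simple roots have the same length, so the diagram is simply laced. The associated Dynkin diagram is a chain of 5 nodes with a fork of two nodes at one end (D_7), so the type is D_7 (the algebra so(14)).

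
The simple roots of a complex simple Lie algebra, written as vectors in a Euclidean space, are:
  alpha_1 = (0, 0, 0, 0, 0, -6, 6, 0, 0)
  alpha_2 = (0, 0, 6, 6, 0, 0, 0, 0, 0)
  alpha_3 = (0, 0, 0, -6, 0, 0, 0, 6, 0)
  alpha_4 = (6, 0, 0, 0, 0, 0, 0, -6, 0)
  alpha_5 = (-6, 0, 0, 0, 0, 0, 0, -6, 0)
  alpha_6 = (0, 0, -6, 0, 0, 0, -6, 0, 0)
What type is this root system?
Compute the Cartan integers a_ij = 2(alpha_i, alpha_j)/(alpha_j, alpha_j); the resulting 6x6 Cartan matrix is
[[2, 0, 0, 0, 0, -1], [0, 2, -1, 0, 0, -1], [0, -1, 2, -1, -1, 0], [0, 0, -1, 2, 0, 0], [0, 0, -1, 0, 2, 0], [-1, -1, 0, 0, 0, 2]].
All simple roots have the same length, so the diagram is simply laced. The associated Dynkin diagram is a chain of 4 nodes with a fork of two nodes at one end (D_6), so the type is D_6 (the algebra so(12)).

D_6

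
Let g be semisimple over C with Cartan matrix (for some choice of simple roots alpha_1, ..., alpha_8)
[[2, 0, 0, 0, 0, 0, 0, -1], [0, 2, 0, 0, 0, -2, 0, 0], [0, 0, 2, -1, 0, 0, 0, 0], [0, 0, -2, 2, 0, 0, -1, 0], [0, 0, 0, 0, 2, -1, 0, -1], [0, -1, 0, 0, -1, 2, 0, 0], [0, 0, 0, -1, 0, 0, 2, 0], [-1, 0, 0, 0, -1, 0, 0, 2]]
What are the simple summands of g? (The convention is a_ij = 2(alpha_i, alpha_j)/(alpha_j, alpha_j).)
The diagram associated to this matrix has two connected components: the simple roots {alpha_3, alpha_4, alpha_7} form a chain of 3 nodes with a double edge at one end; the terminal node there is the unique short simple root (B_3), and {alpha_1, alpha_2, alpha_5, alpha_6, alpha_8} form a chain of 5 nodes with a double edge at one end; the terminal node there is the unique long simple root (C_5). A semisimple Lie algebra decomposes uniquely as the direct sum of simple ideals, one per connected component of its Dynkin diagram, so g ≅ B_3 ⊕ C_5 (dimension 21 + 55 = 76).

B_3 (so(7)) ⊕ C_5 (sp(10))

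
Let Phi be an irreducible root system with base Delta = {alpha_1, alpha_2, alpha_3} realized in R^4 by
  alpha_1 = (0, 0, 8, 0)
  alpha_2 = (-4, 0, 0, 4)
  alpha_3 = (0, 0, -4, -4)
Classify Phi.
Compute the Cartan integers a_ij = 2(alpha_i, alpha_j)/(alpha_j, alpha_j); the resulting 3x3 Cartan matrix is
[[2, 0, -2], [0, 2, -1], [-1, -1, 2]].
The roots have two lengths (squared-length ratio 2:1); the short ones are alpha_{2,3}. The associated Dynkin diagram is a chain of 3 nodes with a double edge at one end; the terminal node there is the unique long simple root (C_3), so the type is C_3 (the algebra sp(6)).

C_3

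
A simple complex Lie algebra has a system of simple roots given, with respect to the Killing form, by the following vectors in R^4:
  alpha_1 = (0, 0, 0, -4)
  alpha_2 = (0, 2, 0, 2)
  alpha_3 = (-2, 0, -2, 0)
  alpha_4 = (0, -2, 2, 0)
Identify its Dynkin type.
C4

Compute the Cartan integers a_ij = 2(alpha_i, alpha_j)/(alpha_j, alpha_j); the resulting 4x4 Cartan matrix is
[[2, -2, 0, 0], [-1, 2, 0, -1], [0, 0, 2, -1], [0, -1, -1, 2]].
The roots have two lengths (squared-length ratio 2:1); the short ones are alpha_{2,3,4}. The associated Dynkin diagram is a chain of 4 nodes with a double edge at one end; the terminal node there is the unique long simple root (C_4), so the type is C_4 (the algebra sp(8)).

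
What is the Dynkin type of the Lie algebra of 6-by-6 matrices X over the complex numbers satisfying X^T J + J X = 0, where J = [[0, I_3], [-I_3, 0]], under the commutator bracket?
This is sp(6), which has dimension 6(6+1)/2 = 21 and rank 6/2 = 3. In the classification of classical Lie algebras, the symplectic algebra sp(2n) has type C_n; here n = 3, so the Dynkin diagram is a chain of 3 nodes with a double edge at one end; the terminal node there is the unique long simple root (C_3). Hence the type is C_3.

C_3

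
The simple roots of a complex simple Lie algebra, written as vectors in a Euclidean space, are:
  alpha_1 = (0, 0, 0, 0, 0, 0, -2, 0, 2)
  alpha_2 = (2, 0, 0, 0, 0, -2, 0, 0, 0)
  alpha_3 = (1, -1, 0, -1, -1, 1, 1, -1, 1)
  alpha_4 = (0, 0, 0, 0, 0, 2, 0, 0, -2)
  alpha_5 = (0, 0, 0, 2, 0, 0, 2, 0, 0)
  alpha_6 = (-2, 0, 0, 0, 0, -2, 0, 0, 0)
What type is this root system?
E6

Compute the Cartan integers a_ij = 2(alpha_i, alpha_j)/(alpha_j, alpha_j); the resulting 6x6 Cartan matrix is
[[2, 0, 0, -1, -1, 0], [0, 2, 0, -1, 0, 0], [0, 0, 2, 0, 0, -1], [-1, -1, 0, 2, 0, -1], [-1, 0, 0, 0, 2, 0], [0, 0, -1, -1, 0, 2]].
All simple roots have the same length, so the diagram is simply laced. The associated Dynkin diagram is a chain of 5 nodes with one extra node attached to the third node from one end (E_6), so the type is E_6.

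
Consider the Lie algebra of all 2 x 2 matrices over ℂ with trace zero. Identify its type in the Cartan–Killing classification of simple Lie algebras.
This is sl(2), which has dimension 2^2 - 1 = 3 and rank 2 - 1 = 1 (a Cartan subalgebra is the diagonal traceless matrices). In the classification of classical Lie algebras, the special linear algebra sl(n+1) has type A_n; here n = 1, so the Dynkin diagram is a chain of 1 nodes with single edges (A_1). Hence the type is A_1.

A1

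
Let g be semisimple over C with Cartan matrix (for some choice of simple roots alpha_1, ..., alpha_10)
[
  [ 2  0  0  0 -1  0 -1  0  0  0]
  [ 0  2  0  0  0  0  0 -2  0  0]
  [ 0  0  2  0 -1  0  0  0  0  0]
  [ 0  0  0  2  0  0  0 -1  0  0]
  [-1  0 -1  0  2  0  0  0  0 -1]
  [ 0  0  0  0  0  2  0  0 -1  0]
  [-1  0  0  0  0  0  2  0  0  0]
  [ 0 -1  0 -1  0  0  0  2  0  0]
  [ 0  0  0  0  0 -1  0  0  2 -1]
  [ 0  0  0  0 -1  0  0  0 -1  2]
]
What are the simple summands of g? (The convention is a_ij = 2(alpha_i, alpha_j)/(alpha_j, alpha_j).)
The diagram associated to this matrix has two connected components: the simple roots {alpha_2, alpha_4, alpha_8} form a chain of 3 nodes with a double edge at one end; the terminal node there is the unique long simple root (C_3), and {alpha_1, alpha_3, alpha_5, alpha_6, alpha_7, alpha_9, alpha_10} form a chain of 6 nodes with one extra node attached to the third node from one end (E_7). A semisimple Lie algebra decomposes uniquely as the direct sum of simple ideals, one per connected component of its Dynkin diagram, so g ≅ C_3 ⊕ E_7 (dimension 21 + 133 = 154).

type C_3 ⊕ type E_7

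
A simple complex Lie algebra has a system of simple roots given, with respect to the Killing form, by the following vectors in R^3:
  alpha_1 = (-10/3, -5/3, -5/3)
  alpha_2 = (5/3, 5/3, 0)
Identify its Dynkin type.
G2

Compute the Cartan integers a_ij = 2(alpha_i, alpha_j)/(alpha_j, alpha_j); the resulting 2x2 Cartan matrix is
[[2, -3], [-1, 2]].
The roots have two lengths (squared-length ratio 3:1); the short ones are alpha_{2}. The associated Dynkin diagram is two nodes joined by a triple edge (G_2), so the type is G_2.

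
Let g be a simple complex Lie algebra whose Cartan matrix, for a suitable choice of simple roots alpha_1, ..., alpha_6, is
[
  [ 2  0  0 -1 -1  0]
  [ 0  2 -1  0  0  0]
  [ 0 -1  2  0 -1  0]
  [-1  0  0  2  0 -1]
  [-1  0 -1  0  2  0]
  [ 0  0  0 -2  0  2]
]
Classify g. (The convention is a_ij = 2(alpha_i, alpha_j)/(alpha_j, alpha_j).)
C_6

The matrix has rank 6 with 2's on the diagonal. Reading the off-diagonal entries as Dynkin edges (a single edge where a_ij = a_ji = -1; a double or triple edge where a_ij * a_ji = 2 or 3), the diagram is a chain of 6 nodes with a double edge at one end; the terminal node there is the unique long simple root (C_6). One simple-root ordering that puts it in standard form is (alpha_2, alpha_3, alpha_5, alpha_1, alpha_4, alpha_6). So the algebra is type C_6, i.e. sp(12).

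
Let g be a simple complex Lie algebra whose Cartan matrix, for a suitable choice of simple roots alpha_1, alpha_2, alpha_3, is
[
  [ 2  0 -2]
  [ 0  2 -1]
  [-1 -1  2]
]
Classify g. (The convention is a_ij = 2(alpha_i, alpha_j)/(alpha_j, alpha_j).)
C3

The matrix has rank 3 with 2's on the diagonal. Reading the off-diagonal entries as Dynkin edges (a single edge where a_ij = a_ji = -1; a double or triple edge where a_ij * a_ji = 2 or 3), the diagram is a chain of 3 nodes with a double edge at one end; the terminal node there is the unique long simple root (C_3). One simple-root ordering that puts it in standard form is (alpha_2, alpha_3, alpha_1). So the algebra is type C_3, i.e. sp(6).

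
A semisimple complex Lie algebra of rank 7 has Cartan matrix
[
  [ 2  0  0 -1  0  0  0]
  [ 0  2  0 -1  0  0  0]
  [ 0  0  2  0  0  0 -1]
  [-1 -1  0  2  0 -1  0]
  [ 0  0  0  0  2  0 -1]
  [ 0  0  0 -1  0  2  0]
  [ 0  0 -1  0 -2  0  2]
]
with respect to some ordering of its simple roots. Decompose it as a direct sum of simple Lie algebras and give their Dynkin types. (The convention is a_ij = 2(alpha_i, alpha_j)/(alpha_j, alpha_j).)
The diagram associated to this matrix has two connected components: the simple roots {alpha_3, alpha_5, alpha_7} form a chain of 3 nodes with a double edge at one end; the terminal node there is the unique short simple root (B_3), and {alpha_1, alpha_2, alpha_4, alpha_6} form a chain of 2 nodes with a fork of two nodes at one end (D_4). A semisimple Lie algebra decomposes uniquely as the direct sum of simple ideals, one per connected component of its Dynkin diagram, so g ≅ B_3 ⊕ D_4 (dimension 21 + 28 = 49).

B3 + D4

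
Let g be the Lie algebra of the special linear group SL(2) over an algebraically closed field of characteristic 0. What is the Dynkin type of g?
This is sl(2), which has dimension 2^2 - 1 = 3 and rank 2 - 1 = 1 (a Cartan subalgebra is the diagonal traceless matrices). In the classification of classical Lie algebras, the special linear algebra sl(n+1) has type A_n; here n = 1, so the Dynkin diagram is a chain of 1 nodes with single edges (A_1). Hence the type is A_1.

A1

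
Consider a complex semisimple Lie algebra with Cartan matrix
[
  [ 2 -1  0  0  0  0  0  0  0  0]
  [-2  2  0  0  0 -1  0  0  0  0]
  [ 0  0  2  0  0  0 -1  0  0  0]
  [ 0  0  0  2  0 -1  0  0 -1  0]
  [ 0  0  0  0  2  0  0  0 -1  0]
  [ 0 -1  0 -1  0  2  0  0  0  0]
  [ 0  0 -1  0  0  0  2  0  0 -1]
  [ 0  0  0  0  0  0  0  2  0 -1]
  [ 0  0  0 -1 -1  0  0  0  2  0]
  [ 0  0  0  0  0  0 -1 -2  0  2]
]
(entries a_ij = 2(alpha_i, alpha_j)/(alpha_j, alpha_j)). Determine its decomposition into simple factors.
B_4 ⊕ B_6

The diagram associated to this matrix has two connected components: the simple roots {alpha_3, alpha_7, alpha_8, alpha_10} form a chain of 4 nodes with a double edge at one end; the terminal node there is the unique short simple root (B_4), and {alpha_1, alpha_2, alpha_4, alpha_5, alpha_6, alpha_9} form a chain of 6 nodes with a double edge at one end; the terminal node there is the unique short simple root (B_6). A semisimple Lie algebra decomposes uniquely as the direct sum of simple ideals, one per connected component of its Dynkin diagram, so g ≅ B_4 ⊕ B_6 (dimension 36 + 78 = 114).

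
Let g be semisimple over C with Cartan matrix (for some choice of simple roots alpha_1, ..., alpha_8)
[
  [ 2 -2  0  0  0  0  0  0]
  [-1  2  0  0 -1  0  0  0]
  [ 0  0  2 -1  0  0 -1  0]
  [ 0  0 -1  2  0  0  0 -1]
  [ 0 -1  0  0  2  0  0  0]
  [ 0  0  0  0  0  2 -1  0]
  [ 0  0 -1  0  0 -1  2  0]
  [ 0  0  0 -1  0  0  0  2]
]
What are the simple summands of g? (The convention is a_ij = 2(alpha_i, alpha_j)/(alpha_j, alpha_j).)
type A_5 ⊕ type C_3

The diagram associated to this matrix has two connected components: the simple roots {alpha_3, alpha_4, alpha_6, alpha_7, alpha_8} form a chain of 5 nodes with single edges (A_5), and {alpha_1, alpha_2, alpha_5} form a chain of 3 nodes with a double edge at one end; the terminal node there is the unique long simple root (C_3). A semisimple Lie algebra decomposes uniquely as the direct sum of simple ideals, one per connected component of its Dynkin diagram, so g ≅ A_5 ⊕ C_3 (dimension 35 + 21 = 56).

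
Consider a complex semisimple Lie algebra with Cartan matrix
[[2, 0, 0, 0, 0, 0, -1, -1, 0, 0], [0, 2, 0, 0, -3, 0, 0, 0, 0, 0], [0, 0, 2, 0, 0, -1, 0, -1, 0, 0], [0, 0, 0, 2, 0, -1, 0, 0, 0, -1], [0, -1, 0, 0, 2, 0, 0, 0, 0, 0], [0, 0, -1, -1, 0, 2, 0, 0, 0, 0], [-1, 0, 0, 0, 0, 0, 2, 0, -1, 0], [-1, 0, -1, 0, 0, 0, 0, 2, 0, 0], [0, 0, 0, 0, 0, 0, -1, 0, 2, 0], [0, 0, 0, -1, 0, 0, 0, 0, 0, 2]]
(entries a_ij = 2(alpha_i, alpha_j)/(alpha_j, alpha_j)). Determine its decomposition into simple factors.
A8 + G2

The diagram associated to this matrix has two connected components: the simple roots {alpha_1, alpha_3, alpha_4, alpha_6, alpha_7, alpha_8, alpha_9, alpha_10} form a chain of 8 nodes with single edges (A_8), and {alpha_2, alpha_5} form two nodes joined by a triple edge (G_2). A semisimple Lie algebra decomposes uniquely as the direct sum of simple ideals, one per connected component of its Dynkin diagram, so g ≅ A_8 ⊕ G_2 (dimension 80 + 14 = 94).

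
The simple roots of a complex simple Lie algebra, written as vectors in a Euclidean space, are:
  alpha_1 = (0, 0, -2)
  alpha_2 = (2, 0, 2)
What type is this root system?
Compute the Cartan integers a_ij = 2(alpha_i, alpha_j)/(alpha_j, alpha_j); the resulting 2x2 Cartan matrix is
[[2, -1], [-2, 2]].
The roots have two lengths (squared-length ratio 2:1); the short ones are alpha_{1}. The associated Dynkin diagram is a chain of 2 nodes with a double edge at one end; the terminal node there is the unique short simple root (B_2), so the type is B_2 (the algebra so(5)).

type B_2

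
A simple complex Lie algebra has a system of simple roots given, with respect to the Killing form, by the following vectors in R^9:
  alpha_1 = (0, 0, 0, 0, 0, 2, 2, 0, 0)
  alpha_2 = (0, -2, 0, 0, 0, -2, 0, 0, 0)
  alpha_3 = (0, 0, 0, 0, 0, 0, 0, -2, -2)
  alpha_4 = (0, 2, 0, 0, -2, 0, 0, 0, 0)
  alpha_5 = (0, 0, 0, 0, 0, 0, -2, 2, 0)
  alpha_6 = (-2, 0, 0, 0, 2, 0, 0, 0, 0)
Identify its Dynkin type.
Compute the Cartan integers a_ij = 2(alpha_i, alpha_j)/(alpha_j, alpha_j); the resulting 6x6 Cartan matrix is
[[2, -1, 0, 0, -1, 0], [-1, 2, 0, -1, 0, 0], [0, 0, 2, 0, -1, 0], [0, -1, 0, 2, 0, -1], [-1, 0, -1, 0, 2, 0], [0, 0, 0, -1, 0, 2]].
All simple roots have the same length, so the diagram is simply laced. The associated Dynkin diagram is a chain of 6 nodes with single edges (A_6), so the type is A_6 (the algebra sl(7)).

type A_6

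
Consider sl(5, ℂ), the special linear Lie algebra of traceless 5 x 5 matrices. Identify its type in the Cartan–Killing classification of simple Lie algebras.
This is sl(5), which has dimension 5^2 - 1 = 24 and rank 5 - 1 = 4 (a Cartan subalgebra is the diagonal traceless matrices). In the classification of classical Lie algebras, the special linear algebra sl(n+1) has type A_n; here n = 4, so the Dynkin diagram is a chain of 4 nodes with single edges (A_4). Hence the type is A_4.

A_4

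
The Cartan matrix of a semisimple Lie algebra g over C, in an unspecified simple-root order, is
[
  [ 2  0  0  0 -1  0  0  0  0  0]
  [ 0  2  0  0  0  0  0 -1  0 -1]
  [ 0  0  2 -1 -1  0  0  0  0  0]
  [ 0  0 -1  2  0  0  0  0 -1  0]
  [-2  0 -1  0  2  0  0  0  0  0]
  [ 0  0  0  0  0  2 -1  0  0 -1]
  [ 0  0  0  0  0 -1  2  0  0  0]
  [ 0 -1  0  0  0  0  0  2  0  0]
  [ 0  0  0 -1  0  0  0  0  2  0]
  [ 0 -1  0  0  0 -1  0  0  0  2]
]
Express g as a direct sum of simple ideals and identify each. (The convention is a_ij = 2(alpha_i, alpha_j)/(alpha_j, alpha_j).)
type A_5 ⊕ type B_5

The diagram associated to this matrix has two connected components: the simple roots {alpha_2, alpha_6, alpha_7, alpha_8, alpha_10} form a chain of 5 nodes with single edges (A_5), and {alpha_1, alpha_3, alpha_4, alpha_5, alpha_9} form a chain of 5 nodes with a double edge at one end; the terminal node there is the unique short simple root (B_5). A semisimple Lie algebra decomposes uniquely as the direct sum of simple ideals, one per connected component of its Dynkin diagram, so g ≅ A_5 ⊕ B_5 (dimension 35 + 55 = 90).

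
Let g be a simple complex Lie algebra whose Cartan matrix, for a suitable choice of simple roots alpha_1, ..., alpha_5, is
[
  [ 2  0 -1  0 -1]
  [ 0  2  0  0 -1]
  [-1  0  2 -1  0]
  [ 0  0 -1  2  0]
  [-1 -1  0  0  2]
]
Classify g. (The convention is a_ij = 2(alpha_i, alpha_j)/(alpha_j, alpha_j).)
A5

The matrix has rank 5 with 2's on the diagonal. Reading the off-diagonal entries as Dynkin edges (a single edge where a_ij = a_ji = -1; a double or triple edge where a_ij * a_ji = 2 or 3), the diagram is a chain of 5 nodes with single edges (A_5). One simple-root ordering that puts it in standard form is (alpha_4, alpha_3, alpha_1, alpha_5, alpha_2). So the algebra is type A_5, i.e. sl(6).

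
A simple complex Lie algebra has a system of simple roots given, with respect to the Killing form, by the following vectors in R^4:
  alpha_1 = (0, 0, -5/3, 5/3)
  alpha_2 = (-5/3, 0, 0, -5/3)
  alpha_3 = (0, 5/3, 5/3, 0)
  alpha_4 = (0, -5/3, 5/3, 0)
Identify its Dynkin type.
D_4

Compute the Cartan integers a_ij = 2(alpha_i, alpha_j)/(alpha_j, alpha_j); the resulting 4x4 Cartan matrix is
[[2, -1, -1, -1], [-1, 2, 0, 0], [-1, 0, 2, 0], [-1, 0, 0, 2]].
All simple roots have the same length, so the diagram is simply laced. The associated Dynkin diagram is a chain of 2 nodes with a fork of two nodes at one end (D_4), so the type is D_4 (the algebra so(8)).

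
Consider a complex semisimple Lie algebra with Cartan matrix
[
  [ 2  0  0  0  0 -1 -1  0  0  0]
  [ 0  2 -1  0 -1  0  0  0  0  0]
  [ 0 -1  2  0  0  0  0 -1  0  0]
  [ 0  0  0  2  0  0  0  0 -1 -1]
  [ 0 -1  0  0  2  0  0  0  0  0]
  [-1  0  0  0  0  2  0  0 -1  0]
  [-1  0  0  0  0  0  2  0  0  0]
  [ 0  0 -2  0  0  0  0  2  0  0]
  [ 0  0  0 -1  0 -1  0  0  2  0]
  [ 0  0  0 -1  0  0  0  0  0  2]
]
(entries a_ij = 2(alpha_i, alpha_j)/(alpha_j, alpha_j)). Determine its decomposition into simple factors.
The diagram associated to this matrix has two connected components: the simple roots {alpha_1, alpha_4, alpha_6, alpha_7, alpha_9, alpha_10} form a chain of 6 nodes with single edges (A_6), and {alpha_2, alpha_3, alpha_5, alpha_8} form a chain of 4 nodes with a double edge at one end; the terminal node there is the unique long simple root (C_4). A semisimple Lie algebra decomposes uniquely as the direct sum of simple ideals, one per connected component of its Dynkin diagram, so g ≅ A_6 ⊕ C_4 (dimension 48 + 36 = 84).

A6 + C4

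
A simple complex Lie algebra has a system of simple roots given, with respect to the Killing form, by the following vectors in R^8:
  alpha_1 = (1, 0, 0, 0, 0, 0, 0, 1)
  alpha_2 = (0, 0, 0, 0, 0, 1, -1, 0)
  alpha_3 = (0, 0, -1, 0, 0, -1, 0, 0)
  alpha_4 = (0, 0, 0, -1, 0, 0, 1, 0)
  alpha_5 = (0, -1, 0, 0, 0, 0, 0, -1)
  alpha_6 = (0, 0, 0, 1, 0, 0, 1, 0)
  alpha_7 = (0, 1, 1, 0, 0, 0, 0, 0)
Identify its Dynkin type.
D_7

Compute the Cartan integers a_ij = 2(alpha_i, alpha_j)/(alpha_j, alpha_j); the resulting 7x7 Cartan matrix is
[[2, 0, 0, 0, -1, 0, 0], [0, 2, -1, -1, 0, -1, 0], [0, -1, 2, 0, 0, 0, -1], [0, -1, 0, 2, 0, 0, 0], [-1, 0, 0, 0, 2, 0, -1], [0, -1, 0, 0, 0, 2, 0], [0, 0, -1, 0, -1, 0, 2]].
All simple roots have the same length, so the diagram is simply laced. The associated Dynkin diagram is a chain of 5 nodes with a fork of two nodes at one end (D_7), so the type is D_7 (the algebra so(14)).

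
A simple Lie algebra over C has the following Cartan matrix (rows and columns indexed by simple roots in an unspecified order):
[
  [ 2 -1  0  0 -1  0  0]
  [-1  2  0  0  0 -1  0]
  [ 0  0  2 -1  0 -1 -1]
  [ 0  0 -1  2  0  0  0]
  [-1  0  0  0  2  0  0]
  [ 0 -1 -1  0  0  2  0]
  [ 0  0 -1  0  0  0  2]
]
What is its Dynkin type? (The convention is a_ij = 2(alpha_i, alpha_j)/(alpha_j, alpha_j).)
D_7

The matrix has rank 7 with 2's on the diagonal. Reading the off-diagonal entries as Dynkin edges (a single edge where a_ij = a_ji = -1; a double or triple edge where a_ij * a_ji = 2 or 3), the diagram is a chain of 5 nodes with a fork of two nodes at one end (D_7). One simple-root ordering that puts it in standard form is (alpha_5, alpha_1, alpha_2, alpha_6, alpha_3, alpha_7, alpha_4). So the algebra is type D_7, i.e. so(14).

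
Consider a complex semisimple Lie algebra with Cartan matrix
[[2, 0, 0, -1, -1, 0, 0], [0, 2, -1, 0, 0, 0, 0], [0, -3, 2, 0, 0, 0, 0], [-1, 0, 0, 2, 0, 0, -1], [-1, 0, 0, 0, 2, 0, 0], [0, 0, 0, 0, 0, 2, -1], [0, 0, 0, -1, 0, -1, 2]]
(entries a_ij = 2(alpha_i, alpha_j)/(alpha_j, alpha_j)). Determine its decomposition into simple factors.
type A_5 + type G_2

The diagram associated to this matrix has two connected components: the simple roots {alpha_1, alpha_4, alpha_5, alpha_6, alpha_7} form a chain of 5 nodes with single edges (A_5), and {alpha_2, alpha_3} form two nodes joined by a triple edge (G_2). A semisimple Lie algebra decomposes uniquely as the direct sum of simple ideals, one per connected component of its Dynkin diagram, so g ≅ A_5 ⊕ G_2 (dimension 35 + 14 = 49).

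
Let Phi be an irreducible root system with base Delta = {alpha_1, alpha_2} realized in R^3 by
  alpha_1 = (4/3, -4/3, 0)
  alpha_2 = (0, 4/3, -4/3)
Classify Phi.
A_2 (sl(3))

Compute the Cartan integers a_ij = 2(alpha_i, alpha_j)/(alpha_j, alpha_j); the resulting 2x2 Cartan matrix is
[[2, -1], [-1, 2]].
All simple roots have the same length, so the diagram is simply laced. The associated Dynkin diagram is a chain of 2 nodes with single edges (A_2), so the type is A_2 (the algebra sl(3)).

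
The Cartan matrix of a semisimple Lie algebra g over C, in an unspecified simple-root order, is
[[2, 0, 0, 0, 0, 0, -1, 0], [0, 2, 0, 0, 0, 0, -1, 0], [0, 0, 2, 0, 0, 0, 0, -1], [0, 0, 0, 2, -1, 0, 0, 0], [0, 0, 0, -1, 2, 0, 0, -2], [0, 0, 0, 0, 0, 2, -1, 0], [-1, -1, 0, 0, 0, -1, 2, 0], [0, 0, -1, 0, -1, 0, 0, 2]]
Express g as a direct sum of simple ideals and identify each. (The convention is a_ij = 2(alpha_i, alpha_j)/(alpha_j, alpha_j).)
D_4 ⊕ F_4

The diagram associated to this matrix has two connected components: the simple roots {alpha_1, alpha_2, alpha_6, alpha_7} form a chain of 2 nodes with a fork of two nodes at one end (D_4), and {alpha_3, alpha_4, alpha_5, alpha_8} form a chain of 4 nodes with a double edge between the middle two (F_4). A semisimple Lie algebra decomposes uniquely as the direct sum of simple ideals, one per connected component of its Dynkin diagram, so g ≅ D_4 ⊕ F_4 (dimension 28 + 52 = 80).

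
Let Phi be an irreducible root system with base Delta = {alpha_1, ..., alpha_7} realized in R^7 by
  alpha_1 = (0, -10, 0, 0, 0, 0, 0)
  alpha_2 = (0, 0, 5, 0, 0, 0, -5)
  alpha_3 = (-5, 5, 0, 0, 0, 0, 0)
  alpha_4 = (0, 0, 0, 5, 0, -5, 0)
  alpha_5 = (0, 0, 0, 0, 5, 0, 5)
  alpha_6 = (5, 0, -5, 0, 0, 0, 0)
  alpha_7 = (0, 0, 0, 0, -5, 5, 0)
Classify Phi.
Compute the Cartan integers a_ij = 2(alpha_i, alpha_j)/(alpha_j, alpha_j); the resulting 7x7 Cartan matrix is
[[2, 0, -2, 0, 0, 0, 0], [0, 2, 0, 0, -1, -1, 0], [-1, 0, 2, 0, 0, -1, 0], [0, 0, 0, 2, 0, 0, -1], [0, -1, 0, 0, 2, 0, -1], [0, -1, -1, 0, 0, 2, 0], [0, 0, 0, -1, -1, 0, 2]].
The roots have two lengths (squared-length ratio 2:1); the short ones are alpha_{2,3,4,5,6,7}. The associated Dynkin diagram is a chain of 7 nodes with a double edge at one end; the terminal node there is the unique long simple root (C_7), so the type is C_7 (the algebra sp(14)).

type C_7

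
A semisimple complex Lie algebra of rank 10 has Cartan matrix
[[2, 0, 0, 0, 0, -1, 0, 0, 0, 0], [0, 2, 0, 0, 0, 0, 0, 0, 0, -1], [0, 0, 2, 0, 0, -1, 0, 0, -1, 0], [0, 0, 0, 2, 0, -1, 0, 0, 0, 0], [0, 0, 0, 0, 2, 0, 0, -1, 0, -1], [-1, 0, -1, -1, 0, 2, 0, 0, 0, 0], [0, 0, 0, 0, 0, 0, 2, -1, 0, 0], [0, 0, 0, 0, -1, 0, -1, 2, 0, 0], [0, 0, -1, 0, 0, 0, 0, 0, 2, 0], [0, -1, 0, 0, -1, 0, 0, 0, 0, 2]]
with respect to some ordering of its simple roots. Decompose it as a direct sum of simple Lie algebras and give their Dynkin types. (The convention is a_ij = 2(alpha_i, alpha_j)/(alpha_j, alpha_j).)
type A_5 + type D_5

The diagram associated to this matrix has two connected components: the simple roots {alpha_2, alpha_5, alpha_7, alpha_8, alpha_10} form a chain of 5 nodes with single edges (A_5), and {alpha_1, alpha_3, alpha_4, alpha_6, alpha_9} form a chain of 3 nodes with a fork of two nodes at one end (D_5). A semisimple Lie algebra decomposes uniquely as the direct sum of simple ideals, one per connected component of its Dynkin diagram, so g ≅ A_5 ⊕ D_5 (dimension 35 + 45 = 80).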